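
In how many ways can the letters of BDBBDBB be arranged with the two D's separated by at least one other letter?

Total arrangements of BDBBDBB: 7!/(5!·2!) = 21.
Arrangements with the D's together: treat DD as one letter, giving (6)!/(5!) = 6.
Hence 21 − 6 = 15.

15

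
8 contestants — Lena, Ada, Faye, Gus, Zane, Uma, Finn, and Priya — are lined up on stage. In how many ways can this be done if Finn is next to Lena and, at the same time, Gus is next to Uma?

Treat {Finn,Lena} as one block (2 orders) and {Gus,Uma} as another (2 orders).
That leaves 6 units to arrange: 2 × 2 × 6! = 4 × 720 = 2880.

2880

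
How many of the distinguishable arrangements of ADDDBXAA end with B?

With the last slot taken by B, it remains to arrange the other 7 letters (ADDDXAA).
Those 7 letters have A appearing 3 times and D appearing 3 times, giving (7)!/(3!·3!) = 140.

140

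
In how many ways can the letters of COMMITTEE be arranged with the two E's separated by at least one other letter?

Total arrangements of COMMITTEE: 9!/(2!·2!·2!) = 45360.
If the two E's are adjacent, glue them into one block, leaving 8 items to arrange: (8)!/(2!·2!) = 10080 ways.
Subtracting, 45360 − 10080 = 35280 arrangements keep the E's apart.

35280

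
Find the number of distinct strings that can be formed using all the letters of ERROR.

20

ERROR has 5 letters with R appearing 3 times.
So there are 5! / (3!) = 20 distinguishable arrangements.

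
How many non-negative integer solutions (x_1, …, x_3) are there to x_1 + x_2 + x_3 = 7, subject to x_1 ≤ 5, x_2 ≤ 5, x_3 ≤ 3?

Ignoring the caps, the number of non-negative solutions to x_1+…+x_3 = 7 is C(9,2) = 36.
Subtract solutions that violate a single cap (substitute x_i' = x_i − (cap_i+1)): x_1 ≥ 6 gives C(3,2) = 3; x_2 ≥ 6 gives C(3,2) = 3; x_3 ≥ 4 gives C(5,2) = 10. Together 16.
No two caps can be exceeded simultaneously, so the pair terms are all 0.
By inclusion–exclusion the count is 36 − 16 + 0 = 20.

20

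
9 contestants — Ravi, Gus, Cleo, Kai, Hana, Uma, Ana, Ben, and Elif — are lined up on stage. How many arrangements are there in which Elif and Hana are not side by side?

282240

There are 9! = 362880 arrangements in all. If Elif and Hana are adjacent, merging them into one block gives 2·(8)! = 80640 arrangements.
Complementary counting: 362880 − 80640 = 282240.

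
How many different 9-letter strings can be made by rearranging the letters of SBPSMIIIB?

SBPSMIIIB has 9 letters with B appearing twice, I appearing 3 times, and S appearing twice.
Dividing 9! = 362880 by 3!·2!·2! = 24 for the repeated letters gives 15120.

15120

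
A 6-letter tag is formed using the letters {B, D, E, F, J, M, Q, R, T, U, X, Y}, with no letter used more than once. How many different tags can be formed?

665280

With no repetition, fill the 6 letters in order: 12 choices, then 11, down to 7.
That product is 12 × 11 × 10 × 9 × 8 × 7 = 665280.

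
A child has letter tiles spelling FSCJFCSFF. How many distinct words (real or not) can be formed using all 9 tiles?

Letter multiplicities in FSCJFCSFF: C×2, F×4, J×1, S×2.
Dividing 9! = 362880 by 4!·2!·2! = 96 for the repeated letters gives 3780.

3780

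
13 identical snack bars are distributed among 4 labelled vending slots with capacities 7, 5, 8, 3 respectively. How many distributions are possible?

Ignoring the caps, the number of non-negative solutions to x_1+…+x_4 = 13 is C(16,3) = 560.
Subtract solutions that violate a single cap (substitute x_i' = x_i − (cap_i+1)): x_1 ≥ 8 gives C(8,3) = 56; x_2 ≥ 6 gives C(10,3) = 120; x_3 ≥ 9 gives C(7,3) = 35; x_4 ≥ 4 gives C(12,3) = 220. Together 431.
Add back pairs where two caps are both exceeded: 0 + 0 + 4 + 0 + 20 + 1 = 25.
By inclusion–exclusion the count is 560 − 431 + 25 = 154.

154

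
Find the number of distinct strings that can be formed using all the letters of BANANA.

BANANA has 6 letters with A appearing 3 times and N appearing twice.
So there are 6! / (3!·2!) = 60 distinguishable arrangements.

60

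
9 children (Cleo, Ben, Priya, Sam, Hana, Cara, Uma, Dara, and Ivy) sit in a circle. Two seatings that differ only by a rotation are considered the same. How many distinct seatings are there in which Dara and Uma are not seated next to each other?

All circular seatings of 9 people number (8)! = 40320.
Those with Dara next to Uma: fuse the pair into one unit and seat 8 units around a circle — 2·(7)! = 10080.
Subtracting, 40320 − 10080 = 30240.

30240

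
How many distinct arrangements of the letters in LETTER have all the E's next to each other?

Treat the 2 copies of E as a single block. The multiset to arrange is then {EE, L, R, T, T}, 5 items in all.
That gives (5)!/(2!) = 60 arrangements.

60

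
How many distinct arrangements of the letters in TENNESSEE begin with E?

1680

With the first slot taken by E, it remains to arrange the other 8 letters (TNNESSEE).
Those 8 letters have E appearing 3 times, N appearing twice, and S appearing twice, giving (8)!/(3!·2!·2!) = 1680.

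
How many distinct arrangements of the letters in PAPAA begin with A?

Fix A in the first position and arrange the remaining 4 letters.
Those 4 letters have A appearing twice and P appearing twice, giving (4)!/(2!·2!) = 6.

6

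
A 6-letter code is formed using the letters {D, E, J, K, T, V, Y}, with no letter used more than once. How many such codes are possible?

With no repetition, fill the 6 letters in order: 7 choices, then 6, down to 2.
7 × 6 × 5 × 4 × 3 × 2 = 5040.

5040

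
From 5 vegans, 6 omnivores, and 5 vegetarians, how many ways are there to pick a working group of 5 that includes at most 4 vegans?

4367

Split by how many vegans are chosen (0 through 4).
Sum: C(5,0)·C(11,5) + C(5,1)·C(11,4) + C(5,2)·C(11,3) + C(5,3)·C(11,2) + C(5,4)·C(11,1) = 462 + 1650 + 1650 + 550 + 55 = 4367.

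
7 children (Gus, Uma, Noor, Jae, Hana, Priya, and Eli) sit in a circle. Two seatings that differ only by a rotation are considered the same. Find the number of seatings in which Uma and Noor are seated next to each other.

Treat {Uma, Noor} as one unit (2 internal orders) and seat the resulting 6 units around the table: (5)! circular arrangements.
So 2 × (5)! = 2 × 120 = 240.

240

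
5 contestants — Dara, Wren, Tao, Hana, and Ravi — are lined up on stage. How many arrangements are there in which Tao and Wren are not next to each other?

72

There are 5! = 120 arrangements in all. If Tao and Wren are adjacent, merging them into one block gives 2·(4)! = 48 arrangements.
So 120 − 48 = 72 arrangements keep them apart.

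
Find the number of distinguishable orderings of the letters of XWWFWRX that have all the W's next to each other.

Treat the 3 copies of W as a single block. The multiset to arrange is then {WWW, F, R, X, X}, 5 items in all.
That gives (5)!/(2!) = 60 arrangements.

60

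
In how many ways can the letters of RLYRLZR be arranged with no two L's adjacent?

There are 7!/(3!·2!) = 420 arrangements of RLYRLZR in total.
Arrangements with the L's together: treat LL as one letter, giving (6)!/(3!) = 120.
Hence 420 − 120 = 300.

300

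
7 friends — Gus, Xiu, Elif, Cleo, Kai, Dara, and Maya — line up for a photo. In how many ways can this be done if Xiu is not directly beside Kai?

3600

Of the 7! = 5040 arrangements, those with Xiu and Kai adjacent number 2 × 6! = 1440 (treat the pair as a block with 2 internal orders).
Complementary counting: 5040 − 1440 = 3600.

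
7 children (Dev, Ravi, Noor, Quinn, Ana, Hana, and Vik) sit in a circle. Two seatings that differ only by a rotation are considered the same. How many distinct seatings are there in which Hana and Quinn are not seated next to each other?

All circular seatings of 7 people number (6)! = 720.
Seatings with Hana beside Quinn: treat them as a block with 2 internal orders, giving 2 × (5)! = 240.
Subtracting, 720 − 240 = 480.

480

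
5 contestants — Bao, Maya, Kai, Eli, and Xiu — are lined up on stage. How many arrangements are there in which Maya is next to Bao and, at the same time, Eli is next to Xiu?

24

Treat {Maya,Bao} as one block (2 orders) and {Eli,Xiu} as another (2 orders).
That leaves 3 units to arrange: 2 × 2 × 3! = 4 × 6 = 24.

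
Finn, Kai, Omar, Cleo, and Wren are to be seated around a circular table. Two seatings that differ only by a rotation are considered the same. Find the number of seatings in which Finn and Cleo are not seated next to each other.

12

Without the restriction there are (4)! = 24 seatings.
Those with Finn next to Cleo: fuse the pair into one unit and seat 4 units around a circle — 2·(3)! = 12.
Subtracting, 24 − 12 = 12.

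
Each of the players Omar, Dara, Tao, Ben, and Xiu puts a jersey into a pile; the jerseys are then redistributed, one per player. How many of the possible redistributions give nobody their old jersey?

Count assignments avoiding every fixed point. For any j of the 5 players fixed to their old jersey, the other 5−j can be arranged in (5−j)! ways.
By inclusion–exclusion this is Σ_{j=0}^{5} (−1)^j C(5,j)·(5−j)!.
Computing: 120 − 120 + 60 − 20 + 5 − 1 = 44.

44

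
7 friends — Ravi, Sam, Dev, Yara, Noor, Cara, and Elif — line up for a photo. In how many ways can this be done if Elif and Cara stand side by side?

Treat {Elif, Cara} as a single unit. There are 6 units to order, and the pair itself can be ordered 2 ways.
So the count is 2·(6)! = 1440.

1440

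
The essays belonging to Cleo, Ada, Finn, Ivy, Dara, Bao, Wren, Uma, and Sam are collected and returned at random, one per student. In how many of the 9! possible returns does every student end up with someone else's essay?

This is the derangement count D_9: permutations of 9 items with no fixed point.
By inclusion–exclusion this is Σ_{j=0}^{9} (−1)^j C(9,j)·(9−j)!.
Computing: 362880 − 362880 + 181440 − 60480 + 15120 − 3024 + 504 − 72 + 9 − 1 = 133496.

133496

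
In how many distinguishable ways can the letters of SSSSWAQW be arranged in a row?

SSSSWAQW has 8 letters with S appearing 4 times and W appearing twice.
The number of distinct arrangements is 8!/(4!·2!) = 40320/48 = 840.

840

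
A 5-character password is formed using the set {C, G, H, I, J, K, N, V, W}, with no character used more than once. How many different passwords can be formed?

15120

This is a permutation of 5 out of 9: P(9,5) = 9!/4!.
9 × 8 × 7 × 6 × 5 = 15120.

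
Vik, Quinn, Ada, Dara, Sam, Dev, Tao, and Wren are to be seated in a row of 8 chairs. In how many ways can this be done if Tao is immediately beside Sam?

Place the 6 others and the Tao-Sam pair as 7 objects in a line; the pair has 2 internal arrangements.
So the count is 2·(7)! = 10080.

10080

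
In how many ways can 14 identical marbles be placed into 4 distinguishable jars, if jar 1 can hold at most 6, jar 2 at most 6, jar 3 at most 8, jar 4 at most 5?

By stars and bars, unrestricted non-negative solutions to x_1+…+x_4 = 14 number C(14+3,3) = 680.
Subtract solutions that violate a single cap (substitute x_i' = x_i − (cap_i+1)): x_1 ≥ 7 gives C(10,3) = 120; x_2 ≥ 7 gives C(10,3) = 120; x_3 ≥ 9 gives C(8,3) = 56; x_4 ≥ 6 gives C(11,3) = 165. Together 461.
Add back pairs where two caps are both exceeded: 1 + 0 + 4 + 0 + 4 + 0 = 9.
By inclusion–exclusion the count is 680 − 461 + 9 = 228.

228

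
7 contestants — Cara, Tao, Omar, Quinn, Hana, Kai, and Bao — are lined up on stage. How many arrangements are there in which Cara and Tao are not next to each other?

There are 7! = 5040 arrangements in all. If Cara and Tao are adjacent, merging them into one block gives 2·(6)! = 1440 arrangements.
So 5040 − 1440 = 3600 arrangements keep them apart.

3600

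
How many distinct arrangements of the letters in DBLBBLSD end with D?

With the last slot taken by D, it remains to arrange the other 7 letters (BLBBLSD).
Those 7 letters have B appearing 3 times and L appearing twice, giving (7)!/(3!·2!) = 420.

420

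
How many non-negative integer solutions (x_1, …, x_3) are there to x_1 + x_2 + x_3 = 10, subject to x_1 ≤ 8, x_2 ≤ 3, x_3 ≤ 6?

Ignoring the caps, the number of non-negative solutions to x_1+…+x_3 = 10 is C(12,2) = 66.
Subtract solutions that violate a single cap (substitute x_i' = x_i − (cap_i+1)): x_1 ≥ 9 gives C(3,2) = 3; x_2 ≥ 4 gives C(8,2) = 28; x_3 ≥ 7 gives C(5,2) = 10. Together 41.
No two caps can be exceeded simultaneously, so the pair terms are all 0.
By inclusion–exclusion the count is 66 − 41 + 0 = 25.

25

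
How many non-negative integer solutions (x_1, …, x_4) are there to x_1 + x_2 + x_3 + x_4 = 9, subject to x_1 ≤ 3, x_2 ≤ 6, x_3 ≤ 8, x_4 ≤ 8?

152

By stars and bars, unrestricted non-negative solutions to x_1+…+x_4 = 9 number C(9+3,3) = 220.
Subtract solutions that violate a single cap (substitute x_i' = x_i − (cap_i+1)): x_1 ≥ 4 gives C(8,3) = 56; x_2 ≥ 7 gives C(5,3) = 10; x_3 ≥ 9 gives C(3,3) = 1; x_4 ≥ 9 gives C(3,3) = 1. Together 68.
No two caps can be exceeded simultaneously, so the pair terms are all 0.
By inclusion–exclusion the count is 220 − 68 + 0 = 152.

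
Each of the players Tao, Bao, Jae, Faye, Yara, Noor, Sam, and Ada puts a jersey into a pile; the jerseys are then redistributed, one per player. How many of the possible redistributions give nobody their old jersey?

14833

Let Aᵢ be the assignments in which player i gets their old jersey. We want the size of the complement of A₁∪…∪A_8.
By inclusion–exclusion this is Σ_{j=0}^{8} (−1)^j C(8,j)·(8−j)!.
Computing: 40320 − 40320 + 20160 − 6720 + 1680 − 336 + 56 − 8 + 1 = 14833.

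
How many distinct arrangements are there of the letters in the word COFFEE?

Letter multiplicities in COFFEE: C×1, E×2, F×2, O×1.
So there are 6! / (2!·2!) = 180 distinguishable arrangements.

180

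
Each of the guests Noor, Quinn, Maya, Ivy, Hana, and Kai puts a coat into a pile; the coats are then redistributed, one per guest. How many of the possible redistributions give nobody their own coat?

This is the derangement count D_6: permutations of 6 items with no fixed point.
By inclusion–exclusion this is Σ_{j=0}^{6} (−1)^j C(6,j)·(6−j)!.
Computing: 720 − 720 + 360 − 120 + 30 − 6 + 1 = 265.

265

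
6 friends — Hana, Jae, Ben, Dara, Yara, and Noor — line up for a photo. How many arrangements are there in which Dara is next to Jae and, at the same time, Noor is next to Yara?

Treat {Dara,Jae} as one block (2 orders) and {Noor,Yara} as another (2 orders).
That leaves 4 units to arrange: 2 × 2 × 4! = 4 × 24 = 96.

96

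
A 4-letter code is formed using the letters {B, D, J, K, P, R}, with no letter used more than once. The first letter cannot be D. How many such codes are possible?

300

The first letter has 6−1 = 5 choices (anything except D).
The remaining 3 letters are filled from the other 5 symbols without repetition: 5 × 4 × 3 = 60.
Total: 5 × 60 = 300.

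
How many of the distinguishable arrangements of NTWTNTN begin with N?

60

With the first slot taken by N, it remains to arrange the other 6 letters (TWTNTN).
Those 6 letters have N appearing twice and T appearing 3 times, giving (6)!/(3!·2!) = 60.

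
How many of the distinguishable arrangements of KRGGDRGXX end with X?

3360

With the last slot taken by X, it remains to arrange the other 8 letters (KRGGDRGX).
Those 8 letters have G appearing 3 times and R appearing twice, giving (8)!/(3!·2!) = 3360.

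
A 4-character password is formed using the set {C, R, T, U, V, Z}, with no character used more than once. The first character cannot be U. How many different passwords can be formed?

The first character has 6−1 = 5 choices (anything except U).
The remaining 3 characters are filled from the other 5 symbols without repetition: 5 × 4 × 3 = 60.
Total: 5 × 60 = 300.

300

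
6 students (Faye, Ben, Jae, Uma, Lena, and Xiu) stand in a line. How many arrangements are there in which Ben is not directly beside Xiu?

Of the 6! = 720 arrangements, those with Ben and Xiu adjacent number 2 × 5! = 240 (treat the pair as a block with 2 internal orders).
Complementary counting: 720 − 240 = 480.

480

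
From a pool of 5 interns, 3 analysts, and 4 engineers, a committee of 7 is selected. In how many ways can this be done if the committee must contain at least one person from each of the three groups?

With no constraint there are C(12,7) = 792 possible selections.
Subtract selections that omit an entire group: no interns → C(7,7) = 1; no analysts → C(9,7) = 36; no engineers → C(8,7) = 8.
Add back selections omitting two groups (i.e. drawn from a single group): C(5,7) + C(3,7) + C(4,7) = 0.
By inclusion–exclusion: 792 − 45 + 0 = 747.

747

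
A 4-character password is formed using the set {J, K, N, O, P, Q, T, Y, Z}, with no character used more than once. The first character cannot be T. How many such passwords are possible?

2688

The first character has 9−1 = 8 choices (anything except T).
The remaining 3 characters are filled from the other 8 symbols without repetition: 8 × 7 × 6 = 336.
Total: 8 × 336 = 2688.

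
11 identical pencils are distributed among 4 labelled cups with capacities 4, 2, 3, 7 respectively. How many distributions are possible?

Without the upper bounds there are C(14,3) = 364 ways to split 11 among 4 cups.
Subtract solutions that violate a single cap (substitute x_i' = x_i − (cap_i+1)): x_1 ≥ 5 gives C(9,3) = 84; x_2 ≥ 3 gives C(11,3) = 165; x_3 ≥ 4 gives C(10,3) = 120; x_4 ≥ 8 gives C(6,3) = 20. Together 389.
Add back pairs where two caps are both exceeded: 20 + 10 + 0 + 35 + 1 + 0 = 66.
By inclusion–exclusion the count is 364 − 389 + 66 = 41.

41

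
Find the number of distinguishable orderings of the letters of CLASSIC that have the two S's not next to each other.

Total arrangements of CLASSIC: 7!/(2!·2!) = 1260.
Arrangements with the S's together: treat SS as one letter, giving (6)!/(2!) = 360.
Subtracting, 1260 − 360 = 900 arrangements keep the S's apart.

900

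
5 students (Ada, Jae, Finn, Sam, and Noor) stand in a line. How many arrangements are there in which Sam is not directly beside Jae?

There are 5! = 120 arrangements in all. If Sam and Jae are adjacent, merging them into one block gives 2·(4)! = 48 arrangements.
Complementary counting: 120 − 48 = 72.

72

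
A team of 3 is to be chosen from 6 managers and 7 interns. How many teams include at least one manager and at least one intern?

231

With no constraint there are C(13,3) = 286 possible selections.
Subtract selections that omit an entire group: no managers → C(7,3) = 35; no interns → C(6,3) = 20.
Both groups omitted at once is impossible, so 286 − 55 = 231.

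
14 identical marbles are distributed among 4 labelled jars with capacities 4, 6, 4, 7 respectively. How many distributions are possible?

By stars and bars, unrestricted non-negative solutions to x_1+…+x_4 = 14 number C(14+3,3) = 680.
Subtract solutions that violate a single cap (substitute x_i' = x_i − (cap_i+1)): x_1 ≥ 5 gives C(12,3) = 220; x_2 ≥ 7 gives C(10,3) = 120; x_3 ≥ 5 gives C(12,3) = 220; x_4 ≥ 8 gives C(9,3) = 84. Together 644.
Add back pairs where two caps are both exceeded: 10 + 35 + 4 + 10 + 0 + 4 = 63.
By inclusion–exclusion the count is 680 − 644 + 63 = 99.

99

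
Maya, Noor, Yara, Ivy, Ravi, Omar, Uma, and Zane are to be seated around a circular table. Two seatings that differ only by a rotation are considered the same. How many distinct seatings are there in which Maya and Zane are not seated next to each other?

All circular seatings of 8 people number (7)! = 5040.
Seatings with Maya beside Zane: treat them as a block with 2 internal orders, giving 2 × (6)! = 1440.
Subtracting, 5040 − 1440 = 3600.

3600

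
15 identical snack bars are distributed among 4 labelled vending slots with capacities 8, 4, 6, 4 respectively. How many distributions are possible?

Ignoring the caps, the number of non-negative solutions to x_1+…+x_4 = 15 is C(18,3) = 816.
Subtract solutions that violate a single cap (substitute x_i' = x_i − (cap_i+1)): x_1 ≥ 9 gives C(9,3) = 84; x_2 ≥ 5 gives C(13,3) = 286; x_3 ≥ 7 gives C(11,3) = 165; x_4 ≥ 5 gives C(13,3) = 286. Together 821.
Add back pairs where two caps are both exceeded: 4 + 0 + 4 + 20 + 56 + 20 = 104.
By inclusion–exclusion the count is 816 − 821 + 104 = 99.

99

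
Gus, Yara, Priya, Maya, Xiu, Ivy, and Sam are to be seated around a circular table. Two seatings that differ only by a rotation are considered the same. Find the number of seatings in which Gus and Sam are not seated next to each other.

480

Without the restriction there are (6)! = 720 seatings.
Those with Gus next to Sam: fuse the pair into one unit and seat 6 units around a circle — 2·(5)! = 240.
Subtracting, 720 − 240 = 480.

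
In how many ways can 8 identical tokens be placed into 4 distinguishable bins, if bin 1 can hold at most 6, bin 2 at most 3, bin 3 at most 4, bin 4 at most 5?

Without the upper bounds there are C(11,3) = 165 ways to split 8 among 4 bins.
Subtract solutions that violate a single cap (substitute x_i' = x_i − (cap_i+1)): x_1 ≥ 7 gives C(4,3) = 4; x_2 ≥ 4 gives C(7,3) = 35; x_3 ≥ 5 gives C(6,3) = 20; x_4 ≥ 6 gives C(5,3) = 10. Together 69.
No two caps can be exceeded simultaneously, so the pair terms are all 0.
By inclusion–exclusion the count is 165 − 69 + 0 = 96.

96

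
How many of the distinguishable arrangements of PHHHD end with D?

Fix D in the last position and arrange the remaining 4 letters.
Those 4 letters have H appearing 3 times, giving (4)!/(3!) = 4.

4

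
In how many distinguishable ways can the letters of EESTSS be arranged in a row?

60

The 6 letters of EESTSS have repeats: E appearing twice and S appearing 3 times.
So there are 6! / (3!·2!) = 60 distinguishable arrangements.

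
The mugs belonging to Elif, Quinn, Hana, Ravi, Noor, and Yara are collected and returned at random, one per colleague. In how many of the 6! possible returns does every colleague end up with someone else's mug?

265

This is the derangement count D_6: permutations of 6 items with no fixed point.
By inclusion–exclusion this is Σ_{j=0}^{6} (−1)^j C(6,j)·(6−j)!.
Computing: 720 − 720 + 360 − 120 + 30 − 6 + 1 = 265.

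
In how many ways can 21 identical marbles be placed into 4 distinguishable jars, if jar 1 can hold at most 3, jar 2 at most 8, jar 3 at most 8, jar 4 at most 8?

74

Ignoring the caps, the number of non-negative solutions to x_1+…+x_4 = 21 is C(24,3) = 2024.
Subtract solutions that violate a single cap (substitute x_i' = x_i − (cap_i+1)): x_1 ≥ 4 gives C(20,3) = 1140; x_2 ≥ 9 gives C(15,3) = 455; x_3 ≥ 9 gives C(15,3) = 455; x_4 ≥ 9 gives C(15,3) = 455. Together 2505.
Add back pairs where two caps are both exceeded: 165 + 165 + 165 + 20 + 20 + 20 = 555.
By inclusion–exclusion the count is 2024 − 2505 + 555 = 74.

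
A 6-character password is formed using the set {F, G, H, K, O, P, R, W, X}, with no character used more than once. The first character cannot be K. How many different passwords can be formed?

53760

The first character has 9−1 = 8 choices (anything except K).
The remaining 5 characters are filled from the other 8 symbols without repetition: 8 × 7 × 6 × 5 × 4 = 6720.
Total: 8 × 6720 = 53760.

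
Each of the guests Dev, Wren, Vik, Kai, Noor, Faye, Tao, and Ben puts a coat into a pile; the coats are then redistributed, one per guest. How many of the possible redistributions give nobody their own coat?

14833

Let Aᵢ be the assignments in which guest i gets their own coat. We want the size of the complement of A₁∪…∪A_8.
By inclusion–exclusion this is Σ_{j=0}^{8} (−1)^j C(8,j)·(8−j)!.
Computing: 40320 − 40320 + 20160 − 6720 + 1680 − 336 + 56 − 8 + 1 = 14833.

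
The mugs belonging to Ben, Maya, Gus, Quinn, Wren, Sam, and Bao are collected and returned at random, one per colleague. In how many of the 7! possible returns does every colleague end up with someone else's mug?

Count assignments avoiding every fixed point. For any j of the 7 colleagues fixed to their own mug, the other 7−j can be arranged in (7−j)! ways.
By inclusion–exclusion this is Σ_{j=0}^{7} (−1)^j C(7,j)·(7−j)!.
Computing: 5040 − 5040 + 2520 − 840 + 210 − 42 + 7 − 1 = 1854.

1854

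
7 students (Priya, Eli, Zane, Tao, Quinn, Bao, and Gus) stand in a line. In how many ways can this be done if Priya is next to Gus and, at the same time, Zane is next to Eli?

480

Treat {Priya,Gus} as one block (2 orders) and {Zane,Eli} as another (2 orders).
That leaves 5 units to arrange: 2 × 2 × 5! = 4 × 120 = 480.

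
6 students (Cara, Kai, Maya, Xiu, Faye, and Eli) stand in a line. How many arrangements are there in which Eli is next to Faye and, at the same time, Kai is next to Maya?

96

Treat {Eli,Faye} as one block (2 orders) and {Kai,Maya} as another (2 orders).
That leaves 4 units to arrange: 2 × 2 × 4! = 4 × 24 = 96.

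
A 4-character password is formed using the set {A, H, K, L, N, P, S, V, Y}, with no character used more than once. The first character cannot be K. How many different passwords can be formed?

The first character has 9−1 = 8 choices (anything except K).
The remaining 3 characters are filled from the other 8 symbols without repetition: 8 × 7 × 6 = 336.
Total: 8 × 336 = 2688.

2688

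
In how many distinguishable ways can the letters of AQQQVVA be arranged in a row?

210

AQQQVVA has 7 letters with A appearing twice, Q appearing 3 times, and V appearing twice.
Dividing 7! = 5040 by 3!·2!·2! = 24 for the repeated letters gives 210.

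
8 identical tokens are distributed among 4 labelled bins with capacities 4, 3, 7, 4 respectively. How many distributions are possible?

89

Without the upper bounds there are C(11,3) = 165 ways to split 8 among 4 bins.
Subtract solutions that violate a single cap (substitute x_i' = x_i − (cap_i+1)): x_1 ≥ 5 gives C(6,3) = 20; x_2 ≥ 4 gives C(7,3) = 35; x_3 ≥ 8 gives C(3,3) = 1; x_4 ≥ 5 gives C(6,3) = 20. Together 76.
No two caps can be exceeded simultaneously, so the pair terms are all 0.
By inclusion–exclusion the count is 165 − 76 + 0 = 89.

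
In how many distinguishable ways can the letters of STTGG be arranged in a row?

The 5 letters of STTGG have repeats: G appearing twice and T appearing twice.
Dividing 5! = 120 by 2!·2! = 4 for the repeated letters gives 30.

30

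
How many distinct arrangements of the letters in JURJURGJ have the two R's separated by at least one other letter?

1260

Total arrangements of JURJURGJ: 8!/(3!·2!·2!) = 1680.
Arrangements with the R's together: treat RR as one letter, giving (7)!/(3!·2!) = 420.
Hence 1680 − 420 = 1260.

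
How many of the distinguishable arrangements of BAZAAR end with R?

With the last slot taken by R, it remains to arrange the other 5 letters (BAZAA).
Those 5 letters have A appearing 3 times, giving (5)!/(3!) = 20.

20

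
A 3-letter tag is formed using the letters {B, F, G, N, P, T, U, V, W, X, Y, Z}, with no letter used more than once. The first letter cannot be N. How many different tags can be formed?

1210

The first letter has 12−1 = 11 choices (anything except N).
The remaining 2 letters are filled from the other 11 symbols without repetition: 11 × 10 = 110.
Total: 11 × 110 = 1210.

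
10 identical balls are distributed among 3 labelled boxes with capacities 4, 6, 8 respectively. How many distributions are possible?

32

By stars and bars, unrestricted non-negative solutions to x_1+…+x_3 = 10 number C(10+2,2) = 66.
Subtract solutions that violate a single cap (substitute x_i' = x_i − (cap_i+1)): x_1 ≥ 5 gives C(7,2) = 21; x_2 ≥ 7 gives C(5,2) = 10; x_3 ≥ 9 gives C(3,2) = 3. Together 34.
No two caps can be exceeded simultaneously, so the pair terms are all 0.
By inclusion–exclusion the count is 66 − 34 + 0 = 32.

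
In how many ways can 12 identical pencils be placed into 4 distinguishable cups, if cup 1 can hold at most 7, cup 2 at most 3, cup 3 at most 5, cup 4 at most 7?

148

By stars and bars, unrestricted non-negative solutions to x_1+…+x_4 = 12 number C(12+3,3) = 455.
Subtract solutions that violate a single cap (substitute x_i' = x_i − (cap_i+1)): x_1 ≥ 8 gives C(7,3) = 35; x_2 ≥ 4 gives C(11,3) = 165; x_3 ≥ 6 gives C(9,3) = 84; x_4 ≥ 8 gives C(7,3) = 35. Together 319.
Add back pairs where two caps are both exceeded: 1 + 0 + 0 + 10 + 1 + 0 = 12.
By inclusion–exclusion the count is 455 − 319 + 12 = 148.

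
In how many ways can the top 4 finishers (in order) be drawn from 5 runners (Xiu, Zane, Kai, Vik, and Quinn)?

There are 5 choices for 1st place, 4 for 2nd, and so on down to 2 for position 4.
That gives 5 × 4 × 3 × 2 = 120.

120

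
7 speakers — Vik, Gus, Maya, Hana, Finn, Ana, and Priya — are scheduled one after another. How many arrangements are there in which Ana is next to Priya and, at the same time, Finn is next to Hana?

Treat {Ana,Priya} as one block (2 orders) and {Finn,Hana} as another (2 orders).
That leaves 5 units to arrange: 2 × 2 × 5! = 4 × 120 = 480.

480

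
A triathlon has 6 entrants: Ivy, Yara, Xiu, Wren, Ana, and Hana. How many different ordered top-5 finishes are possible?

There are 6 choices for 1st place, 5 for 2nd, and so on down to 2 for position 5.
That gives 6 × 5 × 4 × 3 × 2 = 720.

720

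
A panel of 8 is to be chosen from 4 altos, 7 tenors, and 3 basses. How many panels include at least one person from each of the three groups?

Total 8-person selections from all 14: C(14,8) = 3003.
Subtract selections that omit an entire group: no altos → C(10,8) = 45; no tenors → C(7,8) = 0; no basses → C(11,8) = 165.
Add back selections omitting two groups (i.e. drawn from a single group): C(4,8) + C(7,8) + C(3,8) = 0.
By inclusion–exclusion: 3003 − 210 + 0 = 2793.

2793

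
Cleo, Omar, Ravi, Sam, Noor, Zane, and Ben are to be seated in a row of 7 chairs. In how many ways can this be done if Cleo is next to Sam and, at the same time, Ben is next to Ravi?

480

Treat {Cleo,Sam} as one block (2 orders) and {Ben,Ravi} as another (2 orders).
That leaves 5 units to arrange: 2 × 2 × 5! = 4 × 120 = 480.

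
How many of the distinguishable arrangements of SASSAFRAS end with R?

280

With the last slot taken by R, it remains to arrange the other 8 letters (SASSAFAS).
Those 8 letters have A appearing 3 times and S appearing 4 times, giving (8)!/(4!·3!) = 280.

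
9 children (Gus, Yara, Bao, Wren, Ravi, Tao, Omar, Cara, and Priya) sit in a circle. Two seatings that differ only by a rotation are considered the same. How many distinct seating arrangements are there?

40320

Around a circle, 9 distinct people have 9!/9 = (8)! = 40320 rotationally distinct seatings.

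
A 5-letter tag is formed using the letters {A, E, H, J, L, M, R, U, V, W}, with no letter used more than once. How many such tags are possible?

With no repetition, fill the 5 letters in order: 10 choices, then 9, down to 6.
That product is 10 × 9 × 8 × 7 × 6 = 30240.

30240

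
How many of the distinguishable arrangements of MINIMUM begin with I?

Fix I in the first position and arrange the remaining 6 letters.
Those 6 letters have M appearing 3 times, giving (6)!/(3!) = 120.

120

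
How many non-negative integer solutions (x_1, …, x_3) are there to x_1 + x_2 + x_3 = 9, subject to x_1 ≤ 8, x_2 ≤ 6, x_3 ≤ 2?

20

Ignoring the caps, the number of non-negative solutions to x_1+…+x_3 = 9 is C(11,2) = 55.
Subtract solutions that violate a single cap (substitute x_i' = x_i − (cap_i+1)): x_1 ≥ 9 gives C(2,2) = 1; x_2 ≥ 7 gives C(4,2) = 6; x_3 ≥ 3 gives C(8,2) = 28. Together 35.
No two caps can be exceeded simultaneously, so the pair terms are all 0.
By inclusion–exclusion the count is 55 − 35 + 0 = 20.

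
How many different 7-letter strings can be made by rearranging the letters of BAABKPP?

630

BAABKPP has 7 letters with A appearing twice, B appearing twice, and P appearing twice.
Dividing 7! = 5040 by 2!·2!·2! = 8 for the repeated letters gives 630.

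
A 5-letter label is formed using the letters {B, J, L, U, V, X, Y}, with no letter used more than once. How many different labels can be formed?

This is a permutation of 5 out of 7: P(7,5) = 7!/2!.
That product is 7 × 6 × 5 × 4 × 3 = 2520.

2520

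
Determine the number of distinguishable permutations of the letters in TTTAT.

The 5 letters of TTTAT have repeats: T appearing 4 times.
Dividing 5! = 120 by 4! = 24 for the repeated letters gives 5.

5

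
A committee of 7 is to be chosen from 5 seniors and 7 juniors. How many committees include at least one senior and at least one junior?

791

Total 7-person selections from all 12: C(12,7) = 792.
Subtract selections that omit an entire group: no seniors → C(7,7) = 1; no juniors → C(5,7) = 0.
Both groups omitted at once is impossible, so 792 − 1 = 791.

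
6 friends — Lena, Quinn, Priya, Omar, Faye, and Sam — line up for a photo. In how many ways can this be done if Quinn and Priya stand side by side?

240

Treat {Quinn, Priya} as a single unit. There are 5 units to order, and the pair itself can be ordered 2 ways.
So the count is 2·(5)! = 240.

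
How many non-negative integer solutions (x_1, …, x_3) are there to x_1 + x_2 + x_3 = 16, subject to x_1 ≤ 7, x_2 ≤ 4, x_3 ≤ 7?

6

Without the upper bounds there are C(18,2) = 153 ways to split 16 among 3 variables.
Subtract solutions that violate a single cap (substitute x_i' = x_i − (cap_i+1)): x_1 ≥ 8 gives C(10,2) = 45; x_2 ≥ 5 gives C(13,2) = 78; x_3 ≥ 8 gives C(10,2) = 45. Together 168.
Add back pairs where two caps are both exceeded: 10 + 1 + 10 = 21.
By inclusion–exclusion the count is 153 − 168 + 21 = 6.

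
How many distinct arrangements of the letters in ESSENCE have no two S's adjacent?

Total arrangements of ESSENCE: 7!/(3!·2!) = 420.
If the two S's are adjacent, glue them into one block, leaving 6 items to arrange: (6)!/(3!) = 120 ways.
Subtracting, 420 − 120 = 300 arrangements keep the S's apart.

300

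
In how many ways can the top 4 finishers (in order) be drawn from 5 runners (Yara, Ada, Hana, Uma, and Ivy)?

120

There are 5 choices for 1st place, 4 for 2nd, and so on down to 2 for position 4.
That gives 5 × 4 × 3 × 2 = 120.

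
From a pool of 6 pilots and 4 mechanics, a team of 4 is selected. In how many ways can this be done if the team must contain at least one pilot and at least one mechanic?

194

With no constraint there are C(10,4) = 210 possible selections.
Selections missing a whole group: no pilots → C(4,4) = 1; no mechanics → C(6,4) = 15.
Both groups omitted at once is impossible, so 210 − 16 = 194.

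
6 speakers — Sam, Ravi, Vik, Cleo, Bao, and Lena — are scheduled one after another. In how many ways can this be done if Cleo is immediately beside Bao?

Glue Cleo and Bao into one block (2 internal orders), leaving 5 units to arrange in a row.
So the count is 2·(5)! = 240.

240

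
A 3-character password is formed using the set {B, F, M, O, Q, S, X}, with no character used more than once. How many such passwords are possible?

210

This is a permutation of 3 out of 7: P(7,3) = 7!/4!.
7 × 6 × 5 = 210.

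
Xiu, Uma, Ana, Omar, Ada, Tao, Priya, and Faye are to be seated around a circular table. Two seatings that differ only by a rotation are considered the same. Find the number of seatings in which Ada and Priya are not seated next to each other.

Without the restriction there are (7)! = 5040 seatings.
Seatings with Ada beside Priya: treat them as a block with 2 internal orders, giving 2 × (6)! = 1440.
Subtracting, 5040 − 1440 = 3600.

3600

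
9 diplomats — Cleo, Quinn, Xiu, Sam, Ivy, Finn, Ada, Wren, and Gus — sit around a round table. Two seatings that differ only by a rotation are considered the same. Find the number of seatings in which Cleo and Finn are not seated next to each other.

All circular seatings of 9 people number (8)! = 40320.
Those with Cleo next to Finn: fuse the pair into one unit and seat 8 units around a circle — 2·(7)! = 10080.
Subtracting, 40320 − 10080 = 30240.

30240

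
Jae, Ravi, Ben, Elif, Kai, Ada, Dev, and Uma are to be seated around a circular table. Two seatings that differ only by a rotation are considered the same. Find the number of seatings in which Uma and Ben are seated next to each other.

Treat {Uma, Ben} as one unit (2 internal orders) and seat the resulting 7 units around the table: (6)! circular arrangements.
So 2 × (6)! = 2 × 720 = 1440.

1440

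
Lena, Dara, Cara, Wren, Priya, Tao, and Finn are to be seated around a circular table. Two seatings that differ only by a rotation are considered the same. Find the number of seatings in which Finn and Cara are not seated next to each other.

All circular seatings of 7 people number (6)! = 720.
Seatings with Finn beside Cara: treat them as a block with 2 internal orders, giving 2 × (5)! = 240.
Subtracting, 720 − 240 = 480.

480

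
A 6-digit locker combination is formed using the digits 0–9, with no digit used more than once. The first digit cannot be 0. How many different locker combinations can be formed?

136080

The first digit has 10−1 = 9 choices (anything except 0).
The remaining 5 digits are filled from the other 9 symbols without repetition: 9 × 8 × 7 × 6 × 5 = 15120.
Total: 9 × 15120 = 136080.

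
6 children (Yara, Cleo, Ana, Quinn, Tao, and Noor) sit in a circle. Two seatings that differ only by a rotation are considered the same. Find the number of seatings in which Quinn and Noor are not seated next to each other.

Without the restriction there are (5)! = 120 seatings.
Seatings with Quinn beside Noor: treat them as a block with 2 internal orders, giving 2 × (4)! = 48.
Subtracting, 120 − 48 = 72.

72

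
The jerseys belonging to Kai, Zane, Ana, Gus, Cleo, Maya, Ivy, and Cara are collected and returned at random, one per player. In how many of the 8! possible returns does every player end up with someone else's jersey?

14833

Count assignments avoiding every fixed point. For any j of the 8 players fixed to their old jersey, the other 8−j can be arranged in (8−j)! ways.
By inclusion–exclusion this is Σ_{j=0}^{8} (−1)^j C(8,j)·(8−j)!.
Computing: 40320 − 40320 + 20160 − 6720 + 1680 − 336 + 56 − 8 + 1 = 14833.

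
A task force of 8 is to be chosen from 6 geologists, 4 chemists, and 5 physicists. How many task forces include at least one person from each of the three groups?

Total 8-person selections from all 15: C(15,8) = 6435.
Selections missing a whole group: no geologists → C(9,8) = 9; no chemists → C(11,8) = 165; no physicists → C(10,8) = 45.
Add back selections omitting two groups (i.e. drawn from a single group): C(6,8) + C(4,8) + C(5,8) = 0.
By inclusion–exclusion: 6435 − 219 + 0 = 6216.

6216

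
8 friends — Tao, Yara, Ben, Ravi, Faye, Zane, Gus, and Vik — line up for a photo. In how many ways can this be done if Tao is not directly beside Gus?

Of the 8! = 40320 arrangements, those with Tao and Gus adjacent number 2 × 7! = 10080 (treat the pair as a block with 2 internal orders).
Complementary counting: 40320 − 10080 = 30240.

30240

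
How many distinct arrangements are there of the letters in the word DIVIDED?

420

DIVIDED has 7 letters with D appearing 3 times and I appearing twice.
Dividing 7! = 5040 by 3!·2! = 12 for the repeated letters gives 420.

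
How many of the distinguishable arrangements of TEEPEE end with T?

5

Fix T in the last position and arrange the remaining 5 letters.
Those 5 letters have E appearing 4 times, giving (5)!/(4!) = 5.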